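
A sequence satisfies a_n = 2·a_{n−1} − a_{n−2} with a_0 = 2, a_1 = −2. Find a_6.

With companion matrix T = [[2, −1], [1, 0]], [a_n, a_{n−1}]ᵀ = T·[a_{n−1}, a_{n−2}]ᵀ, so [a_6, a_5]ᵀ = T⁵·[a_1, a_0]ᵀ.
T⁵ = [[6, −5], [5, −4]], giving [a_6, a_5]ᵀ = [[−22], [−18]].

−22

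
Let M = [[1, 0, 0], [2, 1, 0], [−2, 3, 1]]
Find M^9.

M = I + N where N = [[0, 0, 0], [2, 0, 0], [−2, 3, 0]] is strictly lower-triangular, so N^3 = 0.
(I + N)^9 = I + 9·N + 36·N^2 = [[1, 0, 0], [18, 1, 0], [198, 27, 1]].

[[1, 0, 0], [18, 1, 0], [198, 27, 1]]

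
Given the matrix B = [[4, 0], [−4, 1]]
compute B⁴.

B² = [[16, 0], [−20, 1]]
B³ = [[64, 0], [−84, 1]]
B⁴ = [[256, 0], [−340, 1]]

[[256, 0], [−340, 1]]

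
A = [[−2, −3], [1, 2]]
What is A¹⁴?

A² = I (check: tr A = 0 and det A = −1), so A¹⁴ = I since 14 is even.

[[1, 0], [0, 1]]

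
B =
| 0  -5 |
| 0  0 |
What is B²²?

B is strictly triangular, hence nilpotent: B² = 0, so B²² = 0.

[[0, 0], [0, 0]]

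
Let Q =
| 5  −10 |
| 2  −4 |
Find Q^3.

[[5, −10], [2, −4]]

Q² = Q (a projection; rank 1, trace 1), so Q^3 = Q.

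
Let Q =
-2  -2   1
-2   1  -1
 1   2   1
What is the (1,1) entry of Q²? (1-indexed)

9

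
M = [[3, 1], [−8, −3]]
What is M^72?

M² = I (check: tr M = 0 and det M = −1), so M^72 = I since 72 is even.

[[1, 0], [0, 1]]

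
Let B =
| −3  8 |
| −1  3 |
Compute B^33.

[[−3, 8], [−1, 3]]

B² = I (check: tr B = 0 and det B = −1), so B^33 = B since 33 is odd.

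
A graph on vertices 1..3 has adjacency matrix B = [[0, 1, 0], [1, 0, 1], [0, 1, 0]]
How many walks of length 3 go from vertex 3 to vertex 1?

The number of length-3 walks from vertex 3 to vertex 1 is entry (3,1) of B³, where B is the adjacency matrix.
B² = [[1, 0, 1], [0, 2, 0], [1, 0, 1]]
B³ = [[0, 2, 0], [2, 0, 2], [0, 2, 0]]

0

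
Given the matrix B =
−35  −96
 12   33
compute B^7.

[[−19691, −52512], [6564, 17505]]

tr B = −2 and det B = −3, so the characteristic polynomial is λ² − (−2)λ + (−3) with roots 1 and −3.
Eigenvectors give P = [[−8, 3], [3, −1]] with P⁻¹ = [[1, 3], [3, 8]], and B = P·diag(1, −3)·P⁻¹.
Then B^7 = P·diag(1, −2187)·P⁻¹ = [[−8, −6561], [3, 2187]] · [[1, 3], [3, 8]] = [[−19691, −52512], [6564, 17505]].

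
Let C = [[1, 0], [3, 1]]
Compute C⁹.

[[1, 0], [27, 1]]

C = I + N where N = [[0, 0], [3, 0]] is strictly lower-triangular, so N² = 0.
(I + N)⁹ = I + 9·N = [[1, 0], [27, 1]].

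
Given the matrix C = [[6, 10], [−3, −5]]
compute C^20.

[[6, 10], [−3, −5]]

C² = C (a projection; rank 1, trace 1), so C^20 = C.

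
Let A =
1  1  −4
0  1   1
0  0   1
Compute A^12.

[[1, 12, 18], [0, 1, 12], [0, 0, 1]]

A = I + N where N = [[0, 1, −4], [0, 0, 1], [0, 0, 0]] is strictly upper-triangular, so N^3 = 0.
(I + N)^12 = I + 12·N + 66·N^2 = [[1, 12, 18], [0, 1, 12], [0, 0, 1]].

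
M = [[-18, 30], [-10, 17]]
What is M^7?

[[-9132, 13890], [-4630, 7073]]

tr M = -1 and det M = -6, so the characteristic polynomial is λ² − (-1)λ + (-6) with roots -3 and 2.
Eigenvectors give P = [[-2, -3], [-1, -2]] with P⁻¹ = [[-2, 3], [1, -2]], and M = P·diag(-3, 2)·P⁻¹.
Then M^7 = P·diag(-2187, 128)·P⁻¹ = [[4374, -384], [2187, -256]] · [[-2, 3], [1, -2]] = [[-9132, 13890], [-4630, 7073]].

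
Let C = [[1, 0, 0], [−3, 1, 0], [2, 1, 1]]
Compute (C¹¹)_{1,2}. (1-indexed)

C = I + N where N = [[0, 0, 0], [−3, 0, 0], [2, 1, 0]] is strictly lower-triangular, so N³ = 0.
(I + N)¹¹ = I + 11·N + 55·N² = [[1, 0, 0], [−33, 1, 0], [−143, 11, 1]].

0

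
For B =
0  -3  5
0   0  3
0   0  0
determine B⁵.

B is strictly triangular, hence nilpotent: B³ = 0, so B⁵ = 0.

[[0, 0, 0], [0, 0, 0], [0, 0, 0]]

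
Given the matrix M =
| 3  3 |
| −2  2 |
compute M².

[[3, 15], [−10, −2]]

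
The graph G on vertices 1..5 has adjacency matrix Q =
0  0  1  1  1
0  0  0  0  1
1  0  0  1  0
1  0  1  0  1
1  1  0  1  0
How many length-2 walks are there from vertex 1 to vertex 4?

2

The number of length-2 walks from vertex 1 to vertex 4 is entry (1,4) of Q², where Q is the adjacency matrix.
Q² = [[3, 1, 1, 2, 1], [1, 1, 0, 1, 0], [1, 0, 2, 1, 2], [2, 1, 1, 3, 1], [1, 0, 2, 1, 3]]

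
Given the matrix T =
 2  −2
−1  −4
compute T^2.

[[6, 4], [2, 18]]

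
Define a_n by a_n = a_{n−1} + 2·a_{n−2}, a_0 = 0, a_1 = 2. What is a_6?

42

With companion matrix M = [[1, 2], [1, 0]], [a_n, a_{n−1}]ᵀ = M·[a_{n−1}, a_{n−2}]ᵀ, so [a_6, a_5]ᵀ = M⁵·[a_1, a_0]ᵀ.
M⁵ = [[21, 22], [11, 10]], giving [a_6, a_5]ᵀ = [[42], [22]].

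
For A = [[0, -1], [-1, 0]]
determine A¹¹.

[[0, -1], [-1, 0]]

A² = I (check: tr A = 0 and det A = -1), so A¹¹ = A since 11 is odd.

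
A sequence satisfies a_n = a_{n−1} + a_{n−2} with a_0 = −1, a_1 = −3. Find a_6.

With companion matrix A = [[1, 1], [1, 0]], [a_n, a_{n−1}]ᵀ = A·[a_{n−1}, a_{n−2}]ᵀ, so [a_6, a_5]ᵀ = A^5·[a_1, a_0]ᵀ.
A^5 = [[8, 5], [5, 3]], giving [a_6, a_5]ᵀ = [[−29], [−18]].

−29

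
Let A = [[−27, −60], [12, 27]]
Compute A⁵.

tr A = 0 and det A = −9, so the characteristic polynomial is λ² − (0)λ + (−9) with roots −3 and 3.
Eigenvectors give P = [[5, −2], [−2, 1]] with P⁻¹ = [[1, 2], [2, 5]], and A = P·diag(−3, 3)·P⁻¹.
Then A⁵ = P·diag(−243, 243)·P⁻¹ = [[−1215, −486], [486, 243]] · [[1, 2], [2, 5]] = [[−2187, −4860], [972, 2187]].

[[−2187, −4860], [972, 2187]]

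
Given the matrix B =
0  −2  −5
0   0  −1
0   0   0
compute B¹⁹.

[[0, 0, 0], [0, 0, 0], [0, 0, 0]]

B is strictly triangular, hence nilpotent: B³ = 0, so B¹⁹ = 0.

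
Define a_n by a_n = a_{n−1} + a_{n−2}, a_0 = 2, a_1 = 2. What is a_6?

26

With companion matrix M = [[1, 1], [1, 0]], [a_n, a_{n−1}]ᵀ = M·[a_{n−1}, a_{n−2}]ᵀ, so [a_6, a_5]ᵀ = M⁵·[a_1, a_0]ᵀ.
M⁵ = [[8, 5], [5, 3]], giving [a_6, a_5]ᵀ = [[26], [16]].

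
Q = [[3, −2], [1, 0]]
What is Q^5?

[[63, −62], [31, −30]]

tr Q = 3 and det Q = 2, so the characteristic polynomial is λ² − (3)λ + (2) with roots 1 and 2.
Eigenvectors give P = [[−1, 2], [−1, 1]] with P⁻¹ = [[1, −2], [1, −1]], and Q = P·diag(1, 2)·P⁻¹.
Then Q^5 = P·diag(1, 32)·P⁻¹ = [[−1, 64], [−1, 32]] · [[1, −2], [1, −1]] = [[63, −62], [31, −30]].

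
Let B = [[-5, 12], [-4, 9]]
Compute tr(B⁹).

tr B = 4 and det B = 3, so the characteristic polynomial is λ² − (4)λ + (3) with roots 3 and 1.
Eigenvectors give P = [[-3, 2], [-2, 1]] with P⁻¹ = [[1, -2], [2, -3]], and B = P·diag(3, 1)·P⁻¹.
Then B⁹ = P·diag(19683, 1)·P⁻¹ = [[-59049, 2], [-39366, 1]] · [[1, -2], [2, -3]] = [[-59045, 118092], [-39364, 78729]].

19684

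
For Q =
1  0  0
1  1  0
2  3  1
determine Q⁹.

[[1, 0, 0], [9, 1, 0], [126, 27, 1]]

Q = I + N where N = [[0, 0, 0], [1, 0, 0], [2, 3, 0]] is strictly lower-triangular, so N³ = 0.
(I + N)⁹ = I + 9·N + 36·N² = [[1, 0, 0], [9, 1, 0], [126, 27, 1]].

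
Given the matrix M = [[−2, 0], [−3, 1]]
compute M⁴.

[[16, 0], [15, 1]]

tr M = −1 and det M = −2, so the characteristic polynomial is λ² − (−1)λ + (−2) with roots −2 and 1.
Eigenvectors give P = [[1, 0], [1, −1]] with P⁻¹ = [[1, 0], [1, −1]], and M = P·diag(−2, 1)·P⁻¹.
Then M⁴ = P·diag(16, 1)·P⁻¹ = [[16, 0], [16, −1]] · [[1, 0], [1, −1]] = [[16, 0], [15, 1]].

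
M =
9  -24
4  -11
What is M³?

[[57, -168], [28, -83]]

tr M = -2 and det M = -3, so the characteristic polynomial is λ² − (-2)λ + (-3) with roots 1 and -3.
Eigenvectors give P = [[3, 2], [1, 1]] with P⁻¹ = [[1, -2], [-1, 3]], and M = P·diag(1, -3)·P⁻¹.
Then M³ = P·diag(1, -27)·P⁻¹ = [[3, -54], [1, -27]] · [[1, -2], [-1, 3]] = [[57, -168], [28, -83]].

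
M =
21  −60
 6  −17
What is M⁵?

[[2421, −7260], [726, −2177]]

tr M = 4 and det M = 3, so the characteristic polynomial is λ² − (4)λ + (3) with roots 3 and 1.
Eigenvectors give P = [[10, 3], [3, 1]] with P⁻¹ = [[1, −3], [−3, 10]], and M = P·diag(3, 1)·P⁻¹.
Then M⁵ = P·diag(243, 1)·P⁻¹ = [[2430, 3], [729, 1]] · [[1, −3], [−3, 10]] = [[2421, −7260], [726, −2177]].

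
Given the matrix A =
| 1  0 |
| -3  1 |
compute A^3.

A = I + N where N = [[0, 0], [-3, 0]] is strictly lower-triangular, so N^2 = 0.
(I + N)^3 = I + 3·N = [[1, 0], [-9, 1]].

[[1, 0], [-9, 1]]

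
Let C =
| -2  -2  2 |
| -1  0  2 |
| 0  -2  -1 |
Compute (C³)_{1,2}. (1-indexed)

8

C² = [[6, 0, -10], [2, -2, -4], [2, 2, -3]]
C³ = [[-12, 8, 22], [-2, 4, 4], [-6, 2, 11]]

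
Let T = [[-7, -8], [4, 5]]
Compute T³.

[[-55, -56], [28, 29]]

tr T = -2 and det T = -3, so the characteristic polynomial is λ² − (-2)λ + (-3) with roots -3 and 1.
Eigenvectors give P = [[2, -1], [-1, 1]] with P⁻¹ = [[1, 1], [1, 2]], and T = P·diag(-3, 1)·P⁻¹.
Then T³ = P·diag(-27, 1)·P⁻¹ = [[-54, -1], [27, 1]] · [[1, 1], [1, 2]] = [[-55, -56], [28, 29]].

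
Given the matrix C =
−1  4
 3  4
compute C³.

[[23, 100], [75, 148]]

C² = [[13, 12], [9, 28]]
C³ = [[23, 100], [75, 148]]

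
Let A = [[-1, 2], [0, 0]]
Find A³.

[[-1, 2], [0, 0]]

A² = [[1, -2], [0, 0]]
A³ = [[-1, 2], [0, 0]]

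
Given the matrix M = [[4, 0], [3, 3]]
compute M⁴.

[[256, 0], [525, 81]]

M² = [[16, 0], [21, 9]]
M³ = [[64, 0], [111, 27]]
M⁴ = [[256, 0], [525, 81]]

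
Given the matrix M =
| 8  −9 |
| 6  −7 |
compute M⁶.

tr M = 1 and det M = −2, so the characteristic polynomial is λ² − (1)λ + (−2) with roots 2 and −1.
Eigenvectors give P = [[3, 1], [2, 1]] with P⁻¹ = [[1, −1], [−2, 3]], and M = P·diag(2, −1)·P⁻¹.
Then M⁶ = P·diag(64, 1)·P⁻¹ = [[192, 1], [128, 1]] · [[1, −1], [−2, 3]] = [[190, −189], [126, −125]].

[[190, −189], [126, −125]]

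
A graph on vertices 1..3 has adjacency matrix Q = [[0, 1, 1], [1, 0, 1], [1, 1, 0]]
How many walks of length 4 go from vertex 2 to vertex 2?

The number of length-4 walks from vertex 2 to vertex 2 is entry (2,2) of Q⁴, where Q is the adjacency matrix.
Q² = [[2, 1, 1], [1, 2, 1], [1, 1, 2]]
Q³ = [[2, 3, 3], [3, 2, 3], [3, 3, 2]]
Q⁴ = [[6, 5, 5], [5, 6, 5], [5, 5, 6]]

6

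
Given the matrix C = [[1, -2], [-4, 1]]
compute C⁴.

[[113, -72], [-144, 113]]

C² = [[9, -4], [-8, 9]]
C³ = [[25, -22], [-44, 25]]
C⁴ = [[113, -72], [-144, 113]]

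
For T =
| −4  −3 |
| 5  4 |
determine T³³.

[[−4, −3], [5, 4]]

T² = I (check: tr T = 0 and det T = −1), so T³³ = T since 33 is odd.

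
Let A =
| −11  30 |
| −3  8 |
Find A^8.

tr A = −3 and det A = 2, so the characteristic polynomial is λ² − (−3)λ + (2) with roots −1 and −2.
Eigenvectors give P = [[3, −10], [1, −3]] with P⁻¹ = [[−3, 10], [−1, 3]], and A = P·diag(−1, −2)·P⁻¹.
Then A^8 = P·diag(1, 256)·P⁻¹ = [[3, −2560], [1, −768]] · [[−3, 10], [−1, 3]] = [[2551, −7650], [765, −2294]].

[[2551, −7650], [765, −2294]]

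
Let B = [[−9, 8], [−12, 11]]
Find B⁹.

[[−39369, 39368], [−59052, 59051]]

tr B = 2 and det B = −3, so the characteristic polynomial is λ² − (2)λ + (−3) with roots −1 and 3.
Eigenvectors give P = [[1, −2], [1, −3]] with P⁻¹ = [[3, −2], [1, −1]], and B = P·diag(−1, 3)·P⁻¹.
Then B⁹ = P·diag(−1, 19683)·P⁻¹ = [[−1, −39366], [−1, −59049]] · [[3, −2], [1, −1]] = [[−39369, 39368], [−59052, 59051]].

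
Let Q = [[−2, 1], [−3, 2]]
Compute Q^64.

Q² = I (check: tr Q = 0 and det Q = −1), so Q^64 = I since 64 is even.

[[1, 0], [0, 1]]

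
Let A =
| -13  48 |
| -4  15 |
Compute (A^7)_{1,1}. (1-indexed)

tr A = 2 and det A = -3, so the characteristic polynomial is λ² − (2)λ + (-3) with roots -1 and 3.
Eigenvectors give P = [[4, -3], [1, -1]] with P⁻¹ = [[1, -3], [1, -4]], and A = P·diag(-1, 3)·P⁻¹.
Then A^7 = P·diag(-1, 2187)·P⁻¹ = [[-4, -6561], [-1, -2187]] · [[1, -3], [1, -4]] = [[-6565, 26256], [-2188, 8751]].

-6565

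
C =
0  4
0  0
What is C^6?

C is strictly triangular, hence nilpotent: C^2 = 0, so C^6 = 0.

[[0, 0], [0, 0]]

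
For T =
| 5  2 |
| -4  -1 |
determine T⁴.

[[161, 80], [-160, -79]]

tr T = 4 and det T = 3, so the characteristic polynomial is λ² − (4)λ + (3) with roots 3 and 1.
Eigenvectors give P = [[-1, -1], [1, 2]] with P⁻¹ = [[-2, -1], [1, 1]], and T = P·diag(3, 1)·P⁻¹.
Then T⁴ = P·diag(81, 1)·P⁻¹ = [[-81, -1], [81, 2]] · [[-2, -1], [1, 1]] = [[161, 80], [-160, -79]].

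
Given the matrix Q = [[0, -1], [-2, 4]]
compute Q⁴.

Q² = [[2, -4], [-8, 18]]
Q³ = [[8, -18], [-36, 80]]
Q⁴ = [[36, -80], [-160, 356]]

[[36, -80], [-160, 356]]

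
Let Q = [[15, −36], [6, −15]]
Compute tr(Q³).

tr Q = 0 and det Q = −9, so the characteristic polynomial is λ² − (0)λ + (−9) with roots −3 and 3.
Eigenvectors give P = [[2, 3], [1, 1]] with P⁻¹ = [[−1, 3], [1, −2]], and Q = P·diag(−3, 3)·P⁻¹.
Then Q³ = P·diag(−27, 27)·P⁻¹ = [[−54, 81], [−27, 27]] · [[−1, 3], [1, −2]] = [[135, −324], [54, −135]].

0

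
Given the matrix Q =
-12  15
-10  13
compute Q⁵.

[[-582, 825], [-550, 793]]

tr Q = 1 and det Q = -6, so the characteristic polynomial is λ² − (1)λ + (-6) with roots -2 and 3.
Eigenvectors give P = [[3, 1], [2, 1]] with P⁻¹ = [[1, -1], [-2, 3]], and Q = P·diag(-2, 3)·P⁻¹.
Then Q⁵ = P·diag(-32, 243)·P⁻¹ = [[-96, 243], [-64, 243]] · [[1, -1], [-2, 3]] = [[-582, 825], [-550, 793]].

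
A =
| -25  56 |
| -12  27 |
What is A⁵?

tr A = 2 and det A = -3, so the characteristic polynomial is λ² − (2)λ + (-3) with roots 3 and -1.
Eigenvectors give P = [[2, 7], [1, 3]] with P⁻¹ = [[-3, 7], [1, -2]], and A = P·diag(3, -1)·P⁻¹.
Then A⁵ = P·diag(243, -1)·P⁻¹ = [[486, -7], [243, -3]] · [[-3, 7], [1, -2]] = [[-1465, 3416], [-732, 1707]].

[[-1465, 3416], [-732, 1707]]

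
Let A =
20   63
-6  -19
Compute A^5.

[[230, 693], [-66, -199]]

tr A = 1 and det A = -2, so the characteristic polynomial is λ² − (1)λ + (-2) with roots -1 and 2.
Eigenvectors give P = [[-3, 7], [1, -2]] with P⁻¹ = [[2, 7], [1, 3]], and A = P·diag(-1, 2)·P⁻¹.
Then A^5 = P·diag(-1, 32)·P⁻¹ = [[3, 224], [-1, -64]] · [[2, 7], [1, 3]] = [[230, 693], [-66, -199]].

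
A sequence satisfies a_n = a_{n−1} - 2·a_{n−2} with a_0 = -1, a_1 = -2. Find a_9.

28

With companion matrix M = [[1, -2], [1, 0]], [a_n, a_{n−1}]ᵀ = M·[a_{n−1}, a_{n−2}]ᵀ, so [a_9, a_8]ᵀ = M⁸·[a_1, a_0]ᵀ.
M⁸ = [[-17, 6], [-3, -14]], giving [a_9, a_8]ᵀ = [[28], [20]].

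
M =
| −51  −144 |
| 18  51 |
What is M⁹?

[[−334611, −944784], [118098, 334611]]

tr M = 0 and det M = −9, so the characteristic polynomial is λ² − (0)λ + (−9) with roots −3 and 3.
Eigenvectors give P = [[−3, −8], [1, 3]] with P⁻¹ = [[−3, −8], [1, 3]], and M = P·diag(−3, 3)·P⁻¹.
Then M⁹ = P·diag(−19683, 19683)·P⁻¹ = [[59049, −157464], [−19683, 59049]] · [[−3, −8], [1, 3]] = [[−334611, −944784], [118098, 334611]].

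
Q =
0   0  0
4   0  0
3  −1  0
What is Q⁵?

[[0, 0, 0], [0, 0, 0], [0, 0, 0]]

Q is strictly triangular, hence nilpotent: Q³ = 0, so Q⁵ = 0.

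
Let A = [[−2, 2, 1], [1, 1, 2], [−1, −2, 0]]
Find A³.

A² = [[5, −4, 2], [−3, −1, 3], [0, −4, −5]]
A³ = [[−16, 2, −3], [2, −13, −5], [1, 6, −8]]

[[−16, 2, −3], [2, −13, −5], [1, 6, −8]]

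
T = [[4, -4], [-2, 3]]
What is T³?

[[152, -180], [-90, 107]]

T² = [[24, -28], [-14, 17]]
T³ = [[152, -180], [-90, 107]]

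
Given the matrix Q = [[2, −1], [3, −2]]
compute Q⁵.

[[2, −1], [3, −2]]

Q² = I (check: tr Q = 0 and det Q = −1), so Q⁵ = Q since 5 is odd.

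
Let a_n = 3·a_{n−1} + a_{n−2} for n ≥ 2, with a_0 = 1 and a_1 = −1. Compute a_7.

−829

With companion matrix T = [[3, 1], [1, 0]], [a_n, a_{n−1}]ᵀ = T·[a_{n−1}, a_{n−2}]ᵀ, so [a_7, a_6]ᵀ = T⁶·[a_1, a_0]ᵀ.
T⁶ = [[1189, 360], [360, 109]], giving [a_7, a_6]ᵀ = [[−829], [−251]].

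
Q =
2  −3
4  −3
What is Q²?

[[−8, 3], [−4, −3]]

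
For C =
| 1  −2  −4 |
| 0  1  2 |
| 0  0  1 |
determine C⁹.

C = I + N where N = [[0, −2, −4], [0, 0, 2], [0, 0, 0]] is strictly upper-triangular, so N³ = 0.
(I + N)⁹ = I + 9·N + 36·N² = [[1, −18, −180], [0, 1, 18], [0, 0, 1]].

[[1, −18, −180], [0, 1, 18], [0, 0, 1]]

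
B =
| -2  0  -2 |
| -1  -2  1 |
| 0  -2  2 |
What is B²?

[[4, 4, 0], [4, 2, 2], [2, 0, 2]]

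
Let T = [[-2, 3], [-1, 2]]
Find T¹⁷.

T² = I (check: tr T = 0 and det T = -1), so T¹⁷ = T since 17 is odd.

[[-2, 3], [-1, 2]]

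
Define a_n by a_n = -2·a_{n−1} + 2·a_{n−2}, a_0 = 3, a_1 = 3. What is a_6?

With companion matrix B = [[-2, 2], [1, 0]], [a_n, a_{n−1}]ᵀ = B·[a_{n−1}, a_{n−2}]ᵀ, so [a_6, a_5]ᵀ = B^5·[a_1, a_0]ᵀ.
B^5 = [[-120, 88], [44, -32]], giving [a_6, a_5]ᵀ = [[-96], [36]].

-96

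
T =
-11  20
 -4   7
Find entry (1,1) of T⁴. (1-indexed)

tr T = -4 and det T = 3, so the characteristic polynomial is λ² − (-4)λ + (3) with roots -3 and -1.
Eigenvectors give P = [[-5, -2], [-2, -1]] with P⁻¹ = [[-1, 2], [2, -5]], and T = P·diag(-3, -1)·P⁻¹.
Then T⁴ = P·diag(81, 1)·P⁻¹ = [[-405, -2], [-162, -1]] · [[-1, 2], [2, -5]] = [[401, -800], [160, -319]].

401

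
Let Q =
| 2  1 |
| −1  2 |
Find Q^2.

[[3, 4], [−4, 3]]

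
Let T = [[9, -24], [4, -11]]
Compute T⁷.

[[4377, -13128], [2188, -6563]]

tr T = -2 and det T = -3, so the characteristic polynomial is λ² − (-2)λ + (-3) with roots 1 and -3.
Eigenvectors give P = [[3, 2], [1, 1]] with P⁻¹ = [[1, -2], [-1, 3]], and T = P·diag(1, -3)·P⁻¹.
Then T⁷ = P·diag(1, -2187)·P⁻¹ = [[3, -4374], [1, -2187]] · [[1, -2], [-1, 3]] = [[4377, -13128], [2188, -6563]].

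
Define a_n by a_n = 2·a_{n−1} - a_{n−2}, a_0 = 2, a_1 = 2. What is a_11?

2

With companion matrix B = [[2, -1], [1, 0]], [a_n, a_{n−1}]ᵀ = B·[a_{n−1}, a_{n−2}]ᵀ, so [a_11, a_10]ᵀ = B¹⁰·[a_1, a_0]ᵀ.
B¹⁰ = [[11, -10], [10, -9]], giving [a_11, a_10]ᵀ = [[2], [2]].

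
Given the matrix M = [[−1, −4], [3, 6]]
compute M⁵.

tr M = 5 and det M = 6, so the characteristic polynomial is λ² − (5)λ + (6) with roots 3 and 2.
Eigenvectors give P = [[−1, 4], [1, −3]] with P⁻¹ = [[3, 4], [1, 1]], and M = P·diag(3, 2)·P⁻¹.
Then M⁵ = P·diag(243, 32)·P⁻¹ = [[−243, 128], [243, −96]] · [[3, 4], [1, 1]] = [[−601, −844], [633, 876]].

[[−601, −844], [633, 876]]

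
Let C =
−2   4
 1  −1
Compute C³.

[[−28, 44], [11, −17]]

C² = [[8, −12], [−3, 5]]
C³ = [[−28, 44], [11, −17]]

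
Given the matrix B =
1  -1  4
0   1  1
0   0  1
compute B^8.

B = I + N where N = [[0, -1, 4], [0, 0, 1], [0, 0, 0]] is strictly upper-triangular, so N^3 = 0.
(I + N)^8 = I + 8·N + 28·N^2 = [[1, -8, 4], [0, 1, 8], [0, 0, 1]].

[[1, -8, 4], [0, 1, 8], [0, 0, 1]]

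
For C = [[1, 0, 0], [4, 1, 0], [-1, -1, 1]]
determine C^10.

C = I + N where N = [[0, 0, 0], [4, 0, 0], [-1, -1, 0]] is strictly lower-triangular, so N^3 = 0.
(I + N)^10 = I + 10·N + 45·N^2 = [[1, 0, 0], [40, 1, 0], [-190, -10, 1]].

[[1, 0, 0], [40, 1, 0], [-190, -10, 1]]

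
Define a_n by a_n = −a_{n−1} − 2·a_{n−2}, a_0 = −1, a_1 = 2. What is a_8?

20

With companion matrix C = [[−1, −2], [1, 0]], [a_n, a_{n−1}]ᵀ = C·[a_{n−1}, a_{n−2}]ᵀ, so [a_8, a_7]ᵀ = C⁷·[a_1, a_0]ᵀ.
C⁷ = [[3, −14], [7, 10]], giving [a_8, a_7]ᵀ = [[20], [4]].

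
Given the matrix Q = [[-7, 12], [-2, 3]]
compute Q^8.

tr Q = -4 and det Q = 3, so the characteristic polynomial is λ² − (-4)λ + (3) with roots -1 and -3.
Eigenvectors give P = [[2, -3], [1, -1]] with P⁻¹ = [[-1, 3], [-1, 2]], and Q = P·diag(-1, -3)·P⁻¹.
Then Q^8 = P·diag(1, 6561)·P⁻¹ = [[2, -19683], [1, -6561]] · [[-1, 3], [-1, 2]] = [[19681, -39360], [6560, -13119]].

[[19681, -39360], [6560, -13119]]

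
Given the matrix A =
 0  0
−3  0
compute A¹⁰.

A is strictly triangular, hence nilpotent: A² = 0, so A¹⁰ = 0.

[[0, 0], [0, 0]]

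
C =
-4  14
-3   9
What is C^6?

[[-3926, 9310], [-1995, 4719]]

tr C = 5 and det C = 6, so the characteristic polynomial is λ² − (5)λ + (6) with roots 3 and 2.
Eigenvectors give P = [[2, 7], [1, 3]] with P⁻¹ = [[-3, 7], [1, -2]], and C = P·diag(3, 2)·P⁻¹.
Then C^6 = P·diag(729, 64)·P⁻¹ = [[1458, 448], [729, 192]] · [[-3, 7], [1, -2]] = [[-3926, 9310], [-1995, 4719]].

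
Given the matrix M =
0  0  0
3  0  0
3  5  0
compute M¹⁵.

[[0, 0, 0], [0, 0, 0], [0, 0, 0]]

M is strictly triangular, hence nilpotent: M³ = 0, so M¹⁵ = 0.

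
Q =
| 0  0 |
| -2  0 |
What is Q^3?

Q is strictly triangular, hence nilpotent: Q^2 = 0, so Q^3 = 0.

[[0, 0], [0, 0]]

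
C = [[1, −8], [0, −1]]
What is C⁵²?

C² = I (check: tr C = 0 and det C = −1), so C⁵² = I since 52 is even.

[[1, 0], [0, 1]]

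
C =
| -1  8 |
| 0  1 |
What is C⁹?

C² = I (check: tr C = 0 and det C = -1), so C⁹ = C since 9 is odd.

[[-1, 8], [0, 1]]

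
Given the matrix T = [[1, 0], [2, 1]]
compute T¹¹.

[[1, 0], [22, 1]]

T = I + N where N = [[0, 0], [2, 0]] is strictly lower-triangular, so N² = 0.
(I + N)¹¹ = I + 11·N = [[1, 0], [22, 1]].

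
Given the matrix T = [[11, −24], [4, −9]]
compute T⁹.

tr T = 2 and det T = −3, so the characteristic polynomial is λ² − (2)λ + (−3) with roots 3 and −1.
Eigenvectors give P = [[3, 2], [1, 1]] with P⁻¹ = [[1, −2], [−1, 3]], and T = P·diag(3, −1)·P⁻¹.
Then T⁹ = P·diag(19683, −1)·P⁻¹ = [[59049, −2], [19683, −1]] · [[1, −2], [−1, 3]] = [[59051, −118104], [19684, −39369]].

[[59051, −118104], [19684, −39369]]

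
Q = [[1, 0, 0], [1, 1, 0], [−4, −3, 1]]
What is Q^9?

Q = I + N where N = [[0, 0, 0], [1, 0, 0], [−4, −3, 0]] is strictly lower-triangular, so N^3 = 0.
(I + N)^9 = I + 9·N + 36·N^2 = [[1, 0, 0], [9, 1, 0], [−144, −27, 1]].

[[1, 0, 0], [9, 1, 0], [−144, −27, 1]]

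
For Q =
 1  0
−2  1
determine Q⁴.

[[1, 0], [−8, 1]]

Q = I + N where N = [[0, 0], [−2, 0]] is strictly lower-triangular, so N² = 0.
(I + N)⁴ = I + 4·N = [[1, 0], [−8, 1]].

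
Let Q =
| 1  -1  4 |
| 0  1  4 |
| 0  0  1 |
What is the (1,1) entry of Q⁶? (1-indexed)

1

Q = I + N where N = [[0, -1, 4], [0, 0, 4], [0, 0, 0]] is strictly upper-triangular, so N³ = 0.
(I + N)⁶ = I + 6·N + 15·N² = [[1, -6, -36], [0, 1, 24], [0, 0, 1]].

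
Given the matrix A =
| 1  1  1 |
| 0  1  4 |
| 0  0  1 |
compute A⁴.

[[1, 4, 28], [0, 1, 16], [0, 0, 1]]

A = I + N where N = [[0, 1, 1], [0, 0, 4], [0, 0, 0]] is strictly upper-triangular, so N³ = 0.
(I + N)⁴ = I + 4·N + 6·N² = [[1, 4, 28], [0, 1, 16], [0, 0, 1]].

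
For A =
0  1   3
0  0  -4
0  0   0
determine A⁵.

A is strictly triangular, hence nilpotent: A³ = 0, so A⁵ = 0.

[[0, 0, 0], [0, 0, 0], [0, 0, 0]]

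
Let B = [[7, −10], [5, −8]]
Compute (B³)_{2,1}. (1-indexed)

tr B = −1 and det B = −6, so the characteristic polynomial is λ² − (−1)λ + (−6) with roots −3 and 2.
Eigenvectors give P = [[−1, 2], [−1, 1]] with P⁻¹ = [[1, −2], [1, −1]], and B = P·diag(−3, 2)·P⁻¹.
Then B³ = P·diag(−27, 8)·P⁻¹ = [[27, 16], [27, 8]] · [[1, −2], [1, −1]] = [[43, −70], [35, −62]].

35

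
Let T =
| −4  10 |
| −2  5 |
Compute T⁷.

T² = T (a projection; rank 1, trace 1), so T⁷ = T.

[[−4, 10], [−2, 5]]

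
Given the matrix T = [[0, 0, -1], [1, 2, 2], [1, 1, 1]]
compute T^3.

T^2 = [[-1, -1, -1], [4, 6, 5], [2, 3, 2]]
T^3 = [[-2, -3, -2], [11, 17, 13], [5, 8, 6]]

[[-2, -3, -2], [11, 17, 13], [5, 8, 6]]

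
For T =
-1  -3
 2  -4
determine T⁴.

[[-125, 75], [-50, -50]]

T² = [[-5, 15], [-10, 10]]
T³ = [[35, -45], [30, -10]]
T⁴ = [[-125, 75], [-50, -50]]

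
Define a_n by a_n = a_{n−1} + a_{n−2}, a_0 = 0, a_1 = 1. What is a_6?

8

With companion matrix M = [[1, 1], [1, 0]], [a_n, a_{n−1}]ᵀ = M·[a_{n−1}, a_{n−2}]ᵀ, so [a_6, a_5]ᵀ = M^5·[a_1, a_0]ᵀ.
M^5 = [[8, 5], [5, 3]], giving [a_6, a_5]ᵀ = [[8], [5]].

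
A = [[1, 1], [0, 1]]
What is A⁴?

A = I + N where N = [[0, 1], [0, 0]] is strictly upper-triangular, so N² = 0.
(I + N)⁴ = I + 4·N = [[1, 4], [0, 1]].

[[1, 4], [0, 1]]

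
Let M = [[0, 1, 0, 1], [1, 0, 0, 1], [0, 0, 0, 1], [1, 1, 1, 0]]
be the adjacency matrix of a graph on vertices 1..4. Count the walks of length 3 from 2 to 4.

4

The number of length-3 walks from vertex 2 to vertex 4 is entry (2,4) of M³, where M is the adjacency matrix.
M² = [[2, 1, 1, 1], [1, 2, 1, 1], [1, 1, 1, 0], [1, 1, 0, 3]]
M³ = [[2, 3, 1, 4], [3, 2, 1, 4], [1, 1, 0, 3], [4, 4, 3, 2]]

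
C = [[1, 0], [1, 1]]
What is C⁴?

[[1, 0], [4, 1]]

C = I + N where N = [[0, 0], [1, 0]] is strictly lower-triangular, so N² = 0.
(I + N)⁴ = I + 4·N = [[1, 0], [4, 1]].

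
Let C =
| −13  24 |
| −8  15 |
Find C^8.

[[−19679, 39360], [−13120, 26241]]

tr C = 2 and det C = −3, so the characteristic polynomial is λ² − (2)λ + (−3) with roots −1 and 3.
Eigenvectors give P = [[2, −3], [1, −2]] with P⁻¹ = [[2, −3], [1, −2]], and C = P·diag(−1, 3)·P⁻¹.
Then C^8 = P·diag(1, 6561)·P⁻¹ = [[2, −19683], [1, −13122]] · [[2, −3], [1, −2]] = [[−19679, 39360], [−13120, 26241]].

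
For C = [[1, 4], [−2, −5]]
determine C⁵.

[[241, 484], [−242, −485]]

tr C = −4 and det C = 3, so the characteristic polynomial is λ² − (−4)λ + (3) with roots −3 and −1.
Eigenvectors give P = [[−1, 2], [1, −1]] with P⁻¹ = [[1, 2], [1, 1]], and C = P·diag(−3, −1)·P⁻¹.
Then C⁵ = P·diag(−243, −1)·P⁻¹ = [[243, −2], [−243, 1]] · [[1, 2], [1, 1]] = [[241, 484], [−242, −485]].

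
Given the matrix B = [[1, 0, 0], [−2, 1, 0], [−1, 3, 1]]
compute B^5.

B = I + N where N = [[0, 0, 0], [−2, 0, 0], [−1, 3, 0]] is strictly lower-triangular, so N^3 = 0.
(I + N)^5 = I + 5·N + 10·N^2 = [[1, 0, 0], [−10, 1, 0], [−65, 15, 1]].

[[1, 0, 0], [−10, 1, 0], [−65, 15, 1]]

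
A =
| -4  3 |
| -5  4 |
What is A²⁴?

[[1, 0], [0, 1]]

A² = I (check: tr A = 0 and det A = -1), so A²⁴ = I since 24 is even.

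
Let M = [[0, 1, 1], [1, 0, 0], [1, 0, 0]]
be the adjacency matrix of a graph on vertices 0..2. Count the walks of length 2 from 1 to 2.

1

The number of length-2 walks from vertex 1 to vertex 2 is entry (1,2) of M², where M is the adjacency matrix.
M² = [[2, 0, 0], [0, 1, 1], [0, 1, 1]]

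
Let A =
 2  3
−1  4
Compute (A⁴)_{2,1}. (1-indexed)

A² = [[1, 18], [−6, 13]]
A³ = [[−16, 75], [−25, 34]]
A⁴ = [[−107, 252], [−84, 61]]

−84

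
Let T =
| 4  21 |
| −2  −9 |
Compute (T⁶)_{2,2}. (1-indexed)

4719

tr T = −5 and det T = 6, so the characteristic polynomial is λ² − (−5)λ + (6) with roots −2 and −3.
Eigenvectors give P = [[7, −3], [−2, 1]] with P⁻¹ = [[1, 3], [2, 7]], and T = P·diag(−2, −3)·P⁻¹.
Then T⁶ = P·diag(64, 729)·P⁻¹ = [[448, −2187], [−128, 729]] · [[1, 3], [2, 7]] = [[−3926, −13965], [1330, 4719]].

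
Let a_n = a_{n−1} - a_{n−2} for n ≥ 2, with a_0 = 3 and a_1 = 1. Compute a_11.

With companion matrix B = [[1, -1], [1, 0]], [a_n, a_{n−1}]ᵀ = B·[a_{n−1}, a_{n−2}]ᵀ, so [a_11, a_10]ᵀ = B^10·[a_1, a_0]ᵀ.
B^10 = [[-1, 1], [-1, 0]], giving [a_11, a_10]ᵀ = [[2], [-1]].

2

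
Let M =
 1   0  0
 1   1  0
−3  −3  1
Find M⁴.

M = I + N where N = [[0, 0, 0], [1, 0, 0], [−3, −3, 0]] is strictly lower-triangular, so N³ = 0.
(I + N)⁴ = I + 4·N + 6·N² = [[1, 0, 0], [4, 1, 0], [−30, −12, 1]].

[[1, 0, 0], [4, 1, 0], [−30, −12, 1]]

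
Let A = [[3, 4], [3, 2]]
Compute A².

[[21, 20], [15, 16]]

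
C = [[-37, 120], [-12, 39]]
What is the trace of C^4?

82

tr C = 2 and det C = -3, so the characteristic polynomial is λ² − (2)λ + (-3) with roots 3 and -1.
Eigenvectors give P = [[-3, 10], [-1, 3]] with P⁻¹ = [[3, -10], [1, -3]], and C = P·diag(3, -1)·P⁻¹.
Then C^4 = P·diag(81, 1)·P⁻¹ = [[-243, 10], [-81, 3]] · [[3, -10], [1, -3]] = [[-719, 2400], [-240, 801]].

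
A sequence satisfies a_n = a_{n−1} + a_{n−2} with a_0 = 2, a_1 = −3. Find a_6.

−14

With companion matrix B = [[1, 1], [1, 0]], [a_n, a_{n−1}]ᵀ = B·[a_{n−1}, a_{n−2}]ᵀ, so [a_6, a_5]ᵀ = B⁵·[a_1, a_0]ᵀ.
B⁵ = [[8, 5], [5, 3]], giving [a_6, a_5]ᵀ = [[−14], [−9]].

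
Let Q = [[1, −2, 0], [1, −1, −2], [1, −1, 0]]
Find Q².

[[−1, 0, 4], [−2, 1, 2], [0, −1, 2]]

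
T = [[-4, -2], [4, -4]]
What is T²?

[[8, 16], [-32, 8]]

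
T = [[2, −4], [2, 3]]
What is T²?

[[−4, −20], [10, 1]]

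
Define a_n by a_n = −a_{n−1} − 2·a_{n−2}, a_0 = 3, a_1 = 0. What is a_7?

30

With companion matrix A = [[−1, −2], [1, 0]], [a_n, a_{n−1}]ᵀ = A·[a_{n−1}, a_{n−2}]ᵀ, so [a_7, a_6]ᵀ = A⁶·[a_1, a_0]ᵀ.
A⁶ = [[7, 10], [−5, 2]], giving [a_7, a_6]ᵀ = [[30], [6]].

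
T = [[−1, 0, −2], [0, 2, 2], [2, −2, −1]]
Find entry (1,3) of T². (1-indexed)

4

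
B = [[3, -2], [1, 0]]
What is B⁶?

tr B = 3 and det B = 2, so the characteristic polynomial is λ² − (3)λ + (2) with roots 2 and 1.
Eigenvectors give P = [[2, -1], [1, -1]] with P⁻¹ = [[1, -1], [1, -2]], and B = P·diag(2, 1)·P⁻¹.
Then B⁶ = P·diag(64, 1)·P⁻¹ = [[128, -1], [64, -1]] · [[1, -1], [1, -2]] = [[127, -126], [63, -62]].

[[127, -126], [63, -62]]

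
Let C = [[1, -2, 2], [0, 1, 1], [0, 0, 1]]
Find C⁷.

C = I + N where N = [[0, -2, 2], [0, 0, 1], [0, 0, 0]] is strictly upper-triangular, so N³ = 0.
(I + N)⁷ = I + 7·N + 21·N² = [[1, -14, -28], [0, 1, 7], [0, 0, 1]].

[[1, -14, -28], [0, 1, 7], [0, 0, 1]]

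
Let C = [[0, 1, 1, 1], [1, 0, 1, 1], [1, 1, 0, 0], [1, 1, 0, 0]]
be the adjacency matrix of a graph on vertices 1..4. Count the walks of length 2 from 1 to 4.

The number of length-2 walks from vertex 1 to vertex 4 is entry (1,4) of C^2, where C is the adjacency matrix.
C^2 = [[3, 2, 1, 1], [2, 3, 1, 1], [1, 1, 2, 2], [1, 1, 2, 2]]

1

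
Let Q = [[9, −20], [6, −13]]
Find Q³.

tr Q = −4 and det Q = 3, so the characteristic polynomial is λ² − (−4)λ + (3) with roots −1 and −3.
Eigenvectors give P = [[2, −5], [1, −3]] with P⁻¹ = [[3, −5], [1, −2]], and Q = P·diag(−1, −3)·P⁻¹.
Then Q³ = P·diag(−1, −27)·P⁻¹ = [[−2, 135], [−1, 81]] · [[3, −5], [1, −2]] = [[129, −260], [78, −157]].

[[129, −260], [78, −157]]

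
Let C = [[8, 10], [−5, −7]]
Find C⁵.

tr C = 1 and det C = −6, so the characteristic polynomial is λ² − (1)λ + (−6) with roots −2 and 3.
Eigenvectors give P = [[−1, −2], [1, 1]] with P⁻¹ = [[1, 2], [−1, −1]], and C = P·diag(−2, 3)·P⁻¹.
Then C⁵ = P·diag(−32, 243)·P⁻¹ = [[32, −486], [−32, 243]] · [[1, 2], [−1, −1]] = [[518, 550], [−275, −307]].

[[518, 550], [−275, −307]]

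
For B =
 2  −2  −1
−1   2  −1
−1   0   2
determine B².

[[7, −8, −2], [−3, 6, −3], [−4, 2, 5]]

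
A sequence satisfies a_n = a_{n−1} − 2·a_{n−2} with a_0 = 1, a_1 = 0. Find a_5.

6

With companion matrix A = [[1, −2], [1, 0]], [a_n, a_{n−1}]ᵀ = A·[a_{n−1}, a_{n−2}]ᵀ, so [a_5, a_4]ᵀ = A⁴·[a_1, a_0]ᵀ.
A⁴ = [[−1, 6], [−3, 2]], giving [a_5, a_4]ᵀ = [[6], [2]].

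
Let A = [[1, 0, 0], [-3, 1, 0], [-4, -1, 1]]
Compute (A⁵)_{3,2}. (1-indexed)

-5

A = I + N where N = [[0, 0, 0], [-3, 0, 0], [-4, -1, 0]] is strictly lower-triangular, so N³ = 0.
(I + N)⁵ = I + 5·N + 10·N² = [[1, 0, 0], [-15, 1, 0], [10, -5, 1]].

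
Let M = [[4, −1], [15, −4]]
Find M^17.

M² = I (check: tr M = 0 and det M = −1), so M^17 = M since 17 is odd.

[[4, −1], [15, −4]]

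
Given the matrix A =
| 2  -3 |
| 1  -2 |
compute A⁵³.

A² = I (check: tr A = 0 and det A = -1), so A⁵³ = A since 53 is odd.

[[2, -3], [1, -2]]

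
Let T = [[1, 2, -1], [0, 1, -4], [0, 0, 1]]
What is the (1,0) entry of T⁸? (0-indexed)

T = I + N where N = [[0, 2, -1], [0, 0, -4], [0, 0, 0]] is strictly upper-triangular, so N³ = 0.
(I + N)⁸ = I + 8·N + 28·N² = [[1, 16, -232], [0, 1, -32], [0, 0, 1]].

0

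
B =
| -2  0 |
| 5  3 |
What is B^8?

tr B = 1 and det B = -6, so the characteristic polynomial is λ² − (1)λ + (-6) with roots 3 and -2.
Eigenvectors give P = [[0, 1], [1, -1]] with P⁻¹ = [[1, 1], [1, 0]], and B = P·diag(3, -2)·P⁻¹.
Then B^8 = P·diag(6561, 256)·P⁻¹ = [[0, 256], [6561, -256]] · [[1, 1], [1, 0]] = [[256, 0], [6305, 6561]].

[[256, 0], [6305, 6561]]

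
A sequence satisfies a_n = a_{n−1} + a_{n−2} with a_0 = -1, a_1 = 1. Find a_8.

With companion matrix A = [[1, 1], [1, 0]], [a_n, a_{n−1}]ᵀ = A·[a_{n−1}, a_{n−2}]ᵀ, so [a_8, a_7]ᵀ = A⁷·[a_1, a_0]ᵀ.
A⁷ = [[21, 13], [13, 8]], giving [a_8, a_7]ᵀ = [[8], [5]].

8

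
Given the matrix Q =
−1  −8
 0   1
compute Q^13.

[[−1, −8], [0, 1]]

Q² = I (check: tr Q = 0 and det Q = −1), so Q^13 = Q since 13 is odd.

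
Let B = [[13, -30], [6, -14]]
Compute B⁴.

[[-59, 150], [-30, 76]]

tr B = -1 and det B = -2, so the characteristic polynomial is λ² − (-1)λ + (-2) with roots -2 and 1.
Eigenvectors give P = [[-2, -5], [-1, -2]] with P⁻¹ = [[2, -5], [-1, 2]], and B = P·diag(-2, 1)·P⁻¹.
Then B⁴ = P·diag(16, 1)·P⁻¹ = [[-32, -5], [-16, -2]] · [[2, -5], [-1, 2]] = [[-59, 150], [-30, 76]].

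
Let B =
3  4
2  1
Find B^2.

[[17, 16], [8, 9]]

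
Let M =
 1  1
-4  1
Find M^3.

M^2 = [[-3, 2], [-8, -3]]
M^3 = [[-11, -1], [4, -11]]

[[-11, -1], [4, -11]]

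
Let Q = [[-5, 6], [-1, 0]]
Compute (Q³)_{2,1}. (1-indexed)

tr Q = -5 and det Q = 6, so the characteristic polynomial is λ² − (-5)λ + (6) with roots -3 and -2.
Eigenvectors give P = [[3, -2], [1, -1]] with P⁻¹ = [[1, -2], [1, -3]], and Q = P·diag(-3, -2)·P⁻¹.
Then Q³ = P·diag(-27, -8)·P⁻¹ = [[-81, 16], [-27, 8]] · [[1, -2], [1, -3]] = [[-65, 114], [-19, 30]].

-19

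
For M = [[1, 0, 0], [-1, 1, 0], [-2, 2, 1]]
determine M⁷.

[[1, 0, 0], [-7, 1, 0], [-56, 14, 1]]

M = I + N where N = [[0, 0, 0], [-1, 0, 0], [-2, 2, 0]] is strictly lower-triangular, so N³ = 0.
(I + N)⁷ = I + 7·N + 21·N² = [[1, 0, 0], [-7, 1, 0], [-56, 14, 1]].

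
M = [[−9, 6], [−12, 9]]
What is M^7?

tr M = 0 and det M = −9, so the characteristic polynomial is λ² − (0)λ + (−9) with roots 3 and −3.
Eigenvectors give P = [[−1, −1], [−2, −1]] with P⁻¹ = [[1, −1], [−2, 1]], and M = P·diag(3, −3)·P⁻¹.
Then M^7 = P·diag(2187, −2187)·P⁻¹ = [[−2187, 2187], [−4374, 2187]] · [[1, −1], [−2, 1]] = [[−6561, 4374], [−8748, 6561]].

[[−6561, 4374], [−8748, 6561]]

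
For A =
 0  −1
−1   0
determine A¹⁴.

A² = I (check: tr A = 0 and det A = −1), so A¹⁴ = I since 14 is even.

[[1, 0], [0, 1]]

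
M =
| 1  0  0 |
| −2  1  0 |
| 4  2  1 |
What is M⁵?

M = I + N where N = [[0, 0, 0], [−2, 0, 0], [4, 2, 0]] is strictly lower-triangular, so N³ = 0.
(I + N)⁵ = I + 5·N + 10·N² = [[1, 0, 0], [−10, 1, 0], [−20, 10, 1]].

[[1, 0, 0], [−10, 1, 0], [−20, 10, 1]]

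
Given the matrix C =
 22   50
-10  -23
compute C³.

[[148, 350], [-70, -167]]

tr C = -1 and det C = -6, so the characteristic polynomial is λ² − (-1)λ + (-6) with roots 2 and -3.
Eigenvectors give P = [[-5, 2], [2, -1]] with P⁻¹ = [[-1, -2], [-2, -5]], and C = P·diag(2, -3)·P⁻¹.
Then C³ = P·diag(8, -27)·P⁻¹ = [[-40, -54], [16, 27]] · [[-1, -2], [-2, -5]] = [[148, 350], [-70, -167]].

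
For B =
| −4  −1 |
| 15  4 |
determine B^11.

[[−4, −1], [15, 4]]

B² = I (check: tr B = 0 and det B = −1), so B^11 = B since 11 is odd.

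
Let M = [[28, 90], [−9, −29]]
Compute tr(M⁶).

tr M = −1 and det M = −2, so the characteristic polynomial is λ² − (−1)λ + (−2) with roots −2 and 1.
Eigenvectors give P = [[−3, −10], [1, 3]] with P⁻¹ = [[3, 10], [−1, −3]], and M = P·diag(−2, 1)·P⁻¹.
Then M⁶ = P·diag(64, 1)·P⁻¹ = [[−192, −10], [64, 3]] · [[3, 10], [−1, −3]] = [[−566, −1890], [189, 631]].

65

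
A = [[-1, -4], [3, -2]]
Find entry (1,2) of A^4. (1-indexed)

-228

A^2 = [[-11, 12], [-9, -8]]
A^3 = [[47, 20], [-15, 52]]
A^4 = [[13, -228], [171, -44]]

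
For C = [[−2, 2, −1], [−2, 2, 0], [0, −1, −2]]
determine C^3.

C^2 = [[0, 1, 4], [0, 0, 2], [2, 0, 4]]
C^3 = [[−2, −2, −8], [0, −2, −4], [−4, 0, −10]]

[[−2, −2, −8], [0, −2, −4], [−4, 0, −10]]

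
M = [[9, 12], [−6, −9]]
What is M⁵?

[[729, 972], [−486, −729]]

tr M = 0 and det M = −9, so the characteristic polynomial is λ² − (0)λ + (−9) with roots 3 and −3.
Eigenvectors give P = [[2, −1], [−1, 1]] with P⁻¹ = [[1, 1], [1, 2]], and M = P·diag(3, −3)·P⁻¹.
Then M⁵ = P·diag(243, −243)·P⁻¹ = [[486, 243], [−243, −243]] · [[1, 1], [1, 2]] = [[729, 972], [−486, −729]].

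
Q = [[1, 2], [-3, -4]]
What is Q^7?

[[253, 254], [-381, -382]]

tr Q = -3 and det Q = 2, so the characteristic polynomial is λ² − (-3)λ + (2) with roots -2 and -1.
Eigenvectors give P = [[-2, -1], [3, 1]] with P⁻¹ = [[1, 1], [-3, -2]], and Q = P·diag(-2, -1)·P⁻¹.
Then Q^7 = P·diag(-128, -1)·P⁻¹ = [[256, 1], [-384, -1]] · [[1, 1], [-3, -2]] = [[253, 254], [-381, -382]].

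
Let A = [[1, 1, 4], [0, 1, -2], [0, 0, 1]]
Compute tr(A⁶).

A = I + N where N = [[0, 1, 4], [0, 0, -2], [0, 0, 0]] is strictly upper-triangular, so N³ = 0.
(I + N)⁶ = I + 6·N + 15·N² = [[1, 6, -6], [0, 1, -12], [0, 0, 1]].

3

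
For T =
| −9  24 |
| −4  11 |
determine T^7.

[[−4377, 13128], [−2188, 6563]]

tr T = 2 and det T = −3, so the characteristic polynomial is λ² − (2)λ + (−3) with roots 3 and −1.
Eigenvectors give P = [[−2, 3], [−1, 1]] with P⁻¹ = [[1, −3], [1, −2]], and T = P·diag(3, −1)·P⁻¹.
Then T^7 = P·diag(2187, −1)·P⁻¹ = [[−4374, −3], [−2187, −1]] · [[1, −3], [1, −2]] = [[−4377, 13128], [−2188, 6563]].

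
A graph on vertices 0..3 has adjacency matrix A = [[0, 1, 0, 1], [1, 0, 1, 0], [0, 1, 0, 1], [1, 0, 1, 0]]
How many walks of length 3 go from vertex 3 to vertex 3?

The number of length-3 walks from vertex 3 to vertex 3 is entry (3,3) of A³, where A is the adjacency matrix.
A² = [[2, 0, 2, 0], [0, 2, 0, 2], [2, 0, 2, 0], [0, 2, 0, 2]]
A³ = [[0, 4, 0, 4], [4, 0, 4, 0], [0, 4, 0, 4], [4, 0, 4, 0]]

0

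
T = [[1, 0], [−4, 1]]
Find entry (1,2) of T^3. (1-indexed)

0

T = I + N where N = [[0, 0], [−4, 0]] is strictly lower-triangular, so N^2 = 0.
(I + N)^3 = I + 3·N = [[1, 0], [−12, 1]].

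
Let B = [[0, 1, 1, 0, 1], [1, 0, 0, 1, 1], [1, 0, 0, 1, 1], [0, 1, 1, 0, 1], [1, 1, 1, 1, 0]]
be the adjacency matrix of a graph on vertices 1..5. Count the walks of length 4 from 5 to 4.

24

The number of length-4 walks from vertex 5 to vertex 4 is entry (5,4) of B⁴, where B is the adjacency matrix.
B² = [[3, 1, 1, 3, 2], [1, 3, 3, 1, 2], [1, 3, 3, 1, 2], [3, 1, 1, 3, 2], [2, 2, 2, 2, 4]]
B³ = [[4, 8, 8, 4, 8], [8, 4, 4, 8, 8], [8, 4, 4, 8, 8], [4, 8, 8, 4, 8], [8, 8, 8, 8, 8]]
B⁴ = [[24, 16, 16, 24, 24], [16, 24, 24, 16, 24], [16, 24, 24, 16, 24], [24, 16, 16, 24, 24], [24, 24, 24, 24, 32]]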